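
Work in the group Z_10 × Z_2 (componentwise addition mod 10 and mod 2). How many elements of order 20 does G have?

0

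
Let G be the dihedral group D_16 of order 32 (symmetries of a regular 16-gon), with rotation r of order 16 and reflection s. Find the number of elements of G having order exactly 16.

The elements of order 16 are: r, r^3, r^5, r^7, r^9, r^11, r^13, r^15.
That's 8.

8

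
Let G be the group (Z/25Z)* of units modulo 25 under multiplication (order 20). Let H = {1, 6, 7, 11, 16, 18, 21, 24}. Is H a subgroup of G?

|H| = 8 does not divide |G| = 20, so by Lagrange H is not a subgroup.

No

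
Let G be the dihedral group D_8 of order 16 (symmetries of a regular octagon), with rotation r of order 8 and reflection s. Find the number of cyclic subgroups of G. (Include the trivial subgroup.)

12

A cyclic subgroup of order d is generated by each of its φ(d) elements of order d, so the cyclic subgroups of order d number (#elements of order d)/φ(d).
Cyclic subgroups by order — order 1: 1; order 2: 9; order 4: 1; order 8: 1.
Total: 12.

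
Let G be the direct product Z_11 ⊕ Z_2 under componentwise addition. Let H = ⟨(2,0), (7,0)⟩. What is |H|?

|⟨(2,0)⟩| = 11 and |⟨(7,0)⟩| = 11, so |H| is a multiple of lcm(11, 11) = 11 and divides |G| = 22.
Closing under the operation: H = {(0,0), (1,0), (2,0), (3,0), (4,0), (5,0), (6,0), (7,0), (8,0), (9,0), (10,0)}, so |H| = 11.

11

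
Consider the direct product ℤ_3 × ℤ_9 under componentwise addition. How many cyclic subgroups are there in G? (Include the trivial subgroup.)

8

A cyclic subgroup of order d is generated by each of its φ(d) elements of order d, so the cyclic subgroups of order d number (#elements of order d)/φ(d).
Cyclic subgroups by order — order 1: 1; order 3: 4; order 9: 3.
Total: 8.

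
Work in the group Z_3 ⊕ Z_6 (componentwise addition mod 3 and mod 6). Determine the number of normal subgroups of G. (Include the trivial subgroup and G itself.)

G is abelian, so every subgroup is normal.
G has 12 subgroups in total, hence 12 normal subgroups.

12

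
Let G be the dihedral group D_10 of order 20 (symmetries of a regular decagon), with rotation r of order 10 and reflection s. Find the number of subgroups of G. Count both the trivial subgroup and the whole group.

|G| = 20, so by Lagrange every subgroup order divides 20. Divisors: 1, 2, 4, 5, 10, 20.
Subgroups by order — order 1: 1; order 2: 11; order 4: 5; order 5: 1; order 10: 3; order 20: 1.
Total: 1 + 11 + 5 + 1 + 3 + 1 = 22.

22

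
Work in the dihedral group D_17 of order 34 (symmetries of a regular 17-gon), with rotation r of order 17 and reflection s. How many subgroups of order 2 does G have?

17

|G| = 34 and 2 | 34, so subgroups of order 2 are possible by Lagrange.
The subgroups of order 2 are: {e, r^10s}; {e, r^11s}; {e, r^12s}; {e, r^13s}; … (17 in all).
So G has 17 subgroups of order 2.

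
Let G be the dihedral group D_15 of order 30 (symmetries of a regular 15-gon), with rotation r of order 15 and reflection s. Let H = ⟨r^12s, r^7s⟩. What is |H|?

|⟨r^12s⟩| = 2 and |⟨r^7s⟩| = 2, so |H| is a multiple of lcm(2, 2) = 2 and divides |G| = 30.
Closing under the operation: H = {e, r^5, r^10, r^2s, r^7s, r^12s}, so |H| = 6.

6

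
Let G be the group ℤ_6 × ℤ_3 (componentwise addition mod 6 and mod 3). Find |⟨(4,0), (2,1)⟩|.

9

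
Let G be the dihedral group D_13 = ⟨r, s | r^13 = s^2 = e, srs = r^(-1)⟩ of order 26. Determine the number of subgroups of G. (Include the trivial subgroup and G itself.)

|G| = 26, so by Lagrange every subgroup order divides 26. Divisors: 1, 2, 13, 26.
Subgroups by order — order 1: 1; order 2: 13; order 13: 1; order 26: 1.
Total: 1 + 13 + 1 + 1 = 16.

16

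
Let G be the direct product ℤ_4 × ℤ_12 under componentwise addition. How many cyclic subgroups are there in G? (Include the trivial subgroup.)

20

Each element a generates a cyclic subgroup ⟨a⟩; distinct elements may generate the same one (a cyclic group of order d has φ(d) generators).
Cyclic subgroups by order — order 1: 1; order 2: 3; order 3: 1; order 4: 6; order 6: 3; order 12: 6.
Total: 20.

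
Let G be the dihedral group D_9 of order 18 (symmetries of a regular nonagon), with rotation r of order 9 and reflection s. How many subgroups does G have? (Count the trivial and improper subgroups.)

16

|G| = 18, so by Lagrange every subgroup order divides 18. Divisors: 1, 2, 3, 6, 9, 18.
Subgroups by order — order 1: 1; order 2: 9; order 3: 1; order 6: 3; order 9: 1; order 18: 1.
Total: 1 + 9 + 1 + 3 + 1 + 1 = 16.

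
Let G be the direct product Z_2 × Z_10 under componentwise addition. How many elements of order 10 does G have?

An element (a,b) has order lcm(ord(a), ord(b)); count pairs with lcm equal to 10.
Enumerating gives 12 such elements.

12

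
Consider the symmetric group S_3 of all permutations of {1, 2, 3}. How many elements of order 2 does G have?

3

The elements of order 2 are: (2 3), (1 2), (1 3).
That's 3.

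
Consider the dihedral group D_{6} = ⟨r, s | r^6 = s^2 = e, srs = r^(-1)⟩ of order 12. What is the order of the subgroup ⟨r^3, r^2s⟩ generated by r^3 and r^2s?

4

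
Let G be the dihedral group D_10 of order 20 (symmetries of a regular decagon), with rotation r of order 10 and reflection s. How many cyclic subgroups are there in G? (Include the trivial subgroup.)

14

A cyclic subgroup of order d is generated by each of its φ(d) elements of order d, so the cyclic subgroups of order d number (#elements of order d)/φ(d).
Cyclic subgroups by order — order 1: 1; order 2: 11; order 5: 1; order 10: 1.
Total: 14.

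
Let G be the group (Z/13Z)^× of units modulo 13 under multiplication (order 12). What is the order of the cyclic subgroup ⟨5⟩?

Compute successive powers of 5 mod 13: 5, 12, 8, 1; 5^4 ≡ 1 (mod 13).
So |⟨5⟩| = 4.

4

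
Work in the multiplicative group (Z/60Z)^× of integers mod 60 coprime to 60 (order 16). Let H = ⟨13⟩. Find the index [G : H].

4

|⟨13⟩| = 4 and |G| = 16.
By Lagrange, [G : H] = |G|/|H| = 16/4 = 4.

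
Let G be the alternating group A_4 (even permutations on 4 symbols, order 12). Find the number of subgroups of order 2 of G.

|G| = 12 and 2 | 12, so subgroups of order 2 are possible by Lagrange.
The subgroups of order 2 are: {e, (1 2)(3 4)}; {e, (1 3)(2 4)}; {e, (1 4)(2 3)}.
So G has 3 subgroups of order 2.

3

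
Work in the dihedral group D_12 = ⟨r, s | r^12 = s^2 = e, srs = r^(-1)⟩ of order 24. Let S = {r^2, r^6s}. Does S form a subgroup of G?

No

The identity e ∉ S, so S is not a subgroup.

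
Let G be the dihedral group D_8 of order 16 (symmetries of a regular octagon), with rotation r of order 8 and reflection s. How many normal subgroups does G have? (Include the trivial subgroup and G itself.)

G has 19 subgroups. Checking conjugation-invariance by order — order 1: 1/1 normal; order 2: 1/9 normal; order 4: 1/5 normal; order 8: 3/3 normal; order 16: 1/1 normal.
Total normal subgroups: 7.

7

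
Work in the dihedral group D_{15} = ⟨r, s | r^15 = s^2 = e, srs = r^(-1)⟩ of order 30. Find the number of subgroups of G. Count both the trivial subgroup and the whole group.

28

|G| = 30, so by Lagrange every subgroup order divides 30. Divisors: 1, 2, 3, 5, 6, 10, 15, 30.
Subgroups by order — order 1: 1; order 2: 15; order 3: 1; order 5: 1; order 6: 5; order 10: 3; order 15: 1; order 30: 1.
Total: 1 + 15 + 1 + 1 + 5 + 3 + 1 + 1 = 28.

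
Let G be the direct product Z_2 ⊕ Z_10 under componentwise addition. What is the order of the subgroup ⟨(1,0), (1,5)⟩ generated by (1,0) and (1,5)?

|⟨(1,0)⟩| = 2 and |⟨(1,5)⟩| = 2, so |H| is a multiple of lcm(2, 2) = 2 and divides |G| = 20.
Closing under the operation: H = {(0,0), (0,5), (1,0), (1,5)}, so |H| = 4.

4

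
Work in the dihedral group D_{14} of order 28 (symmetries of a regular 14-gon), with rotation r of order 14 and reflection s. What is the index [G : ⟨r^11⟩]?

2

|⟨r^11⟩| = 14 and |G| = 28.
By Lagrange, [G : H] = |G|/|H| = 28/14 = 2.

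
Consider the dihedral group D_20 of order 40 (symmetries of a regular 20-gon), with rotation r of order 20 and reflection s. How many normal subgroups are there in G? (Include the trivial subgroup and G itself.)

G has 48 subgroups. Checking conjugation-invariance by order — order 1: 1/1 normal; order 2: 1/21 normal; order 4: 1/11 normal; order 5: 1/1 normal; order 8: 0/5 normal; order 10: 1/5 normal; order 20: 3/3 normal; order 40: 1/1 normal.
Total normal subgroups: 9.

9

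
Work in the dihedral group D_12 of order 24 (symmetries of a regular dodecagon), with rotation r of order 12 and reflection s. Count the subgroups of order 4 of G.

7

|G| = 24 and 4 | 24, so subgroups of order 4 are possible by Lagrange.
The subgroups of order 4 are: {e, r^6, r^4s, r^10s}; {e, r^6, r^5s, r^11s}; {e, r^6, r^2s, r^8s}; {e, r^3, r^6, r^9}; … (7 in all).
So G has 7 subgroups of order 4.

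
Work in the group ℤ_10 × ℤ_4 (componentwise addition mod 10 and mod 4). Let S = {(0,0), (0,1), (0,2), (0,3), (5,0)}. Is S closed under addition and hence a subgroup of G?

No

Closure fails: (0,1) + (5,0) = (5,1) ∉ S. So S is not a subgroup.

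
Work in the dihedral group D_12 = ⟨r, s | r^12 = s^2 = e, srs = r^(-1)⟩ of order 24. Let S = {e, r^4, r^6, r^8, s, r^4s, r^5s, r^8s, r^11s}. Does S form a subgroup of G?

|S| = 9 does not divide |G| = 24, so by Lagrange S is not a subgroup.

No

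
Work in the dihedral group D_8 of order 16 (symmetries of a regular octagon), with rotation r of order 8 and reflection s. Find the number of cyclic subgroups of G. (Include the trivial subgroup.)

12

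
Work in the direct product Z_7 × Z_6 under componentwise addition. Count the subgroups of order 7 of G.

1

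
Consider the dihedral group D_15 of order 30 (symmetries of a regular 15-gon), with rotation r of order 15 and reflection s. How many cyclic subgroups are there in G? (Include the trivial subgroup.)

19

Group the elements of G by the cyclic subgroup they generate; each cyclic subgroup of order d accounts for φ(d) elements.
Cyclic subgroups by order — order 1: 1; order 2: 15; order 3: 1; order 5: 1; order 15: 1.
Total: 19.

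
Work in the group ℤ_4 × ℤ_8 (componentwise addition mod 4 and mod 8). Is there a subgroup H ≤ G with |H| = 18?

No

18 does not divide |G| = 32, so by Lagrange no subgroup of order 18 exists.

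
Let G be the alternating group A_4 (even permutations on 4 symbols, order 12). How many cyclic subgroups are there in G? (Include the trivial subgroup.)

8

A cyclic subgroup of order d is generated by each of its φ(d) elements of order d, so the cyclic subgroups of order d number (#elements of order d)/φ(d).
Cyclic subgroups by order — order 1: 1; order 2: 3; order 3: 4.
Total: 8.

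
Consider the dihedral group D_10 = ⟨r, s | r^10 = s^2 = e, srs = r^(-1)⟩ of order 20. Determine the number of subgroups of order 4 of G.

5

|G| = 20 and 4 | 20, so subgroups of order 4 are possible by Lagrange.
The subgroups of order 4 are: {e, r^5, r^2s, r^7s}; {e, r^5, r^3s, r^8s}; {e, r^5, r^4s, r^9s}; {e, r^5, s, r^5s}; … (5 in all).
So G has 5 subgroups of order 4.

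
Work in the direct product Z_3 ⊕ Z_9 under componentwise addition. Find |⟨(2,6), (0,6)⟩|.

|⟨(2,6)⟩| = 3 and |⟨(0,6)⟩| = 3, so |H| is a multiple of lcm(3, 3) = 3 and divides |G| = 27.
Closing under the operation: H = {(0,0), (0,3), (0,6), (1,0), (1,3), (1,6), (2,0), (2,3), (2,6)}, so |H| = 9.

9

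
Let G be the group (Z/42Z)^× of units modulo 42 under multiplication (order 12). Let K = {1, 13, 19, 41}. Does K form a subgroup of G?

No

19 ∈ K but its inverse 31 ∉ K, so K is not a subgroup.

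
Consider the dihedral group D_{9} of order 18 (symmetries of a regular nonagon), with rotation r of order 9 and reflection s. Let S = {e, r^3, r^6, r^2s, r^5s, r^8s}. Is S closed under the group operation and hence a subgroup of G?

Yes

|S| = 6 divides |G| = 18, consistent with Lagrange.
S contains the identity, every element's inverse is in S, and S is closed under ·: it is a subgroup.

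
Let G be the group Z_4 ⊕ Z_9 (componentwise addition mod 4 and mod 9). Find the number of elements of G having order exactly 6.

2

An element (a,b) has order lcm(ord(a), ord(b)); count pairs with lcm equal to 6.
Enumerating gives 2 such elements.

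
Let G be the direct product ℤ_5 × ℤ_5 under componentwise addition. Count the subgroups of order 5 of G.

|G| = 25 and 5 | 25, so subgroups of order 5 are possible by Lagrange.
The subgroups of order 5 are: {(0,0), (0,1), (0,2), (0,3), (0,4)}; {(0,0), (1,0), (2,0), (3,0), (4,0)}; {(0,0), (1,1), (2,2), (3,3), (4,4)}; {(0,0), (1,2), (2,4), (3,1), (4,3)}; … (6 in all).
So G has 6 subgroups of order 5.

6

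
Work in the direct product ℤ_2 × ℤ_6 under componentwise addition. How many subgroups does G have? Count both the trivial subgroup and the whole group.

10

|G| = 12, so by Lagrange every subgroup order divides 12. Divisors: 1, 2, 3, 4, 6, 12.
Subgroups by order — order 1: 1; order 2: 3; order 3: 1; order 4: 1; order 6: 3; order 12: 1.
Total: 1 + 3 + 1 + 1 + 3 + 1 = 10.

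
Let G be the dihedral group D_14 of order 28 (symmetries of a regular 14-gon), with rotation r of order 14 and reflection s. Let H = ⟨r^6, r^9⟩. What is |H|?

|⟨r^6⟩| = 7 and |⟨r^9⟩| = 14, so |H| is a multiple of lcm(7, 14) = 14 and divides |G| = 28.
Closing under the operation: H = {e, r, r^2, r^3, r^4, r^5, r^6, r^7, r^8, r^9, r^10, r^11, r^12, r^13}, so |H| = 14.

14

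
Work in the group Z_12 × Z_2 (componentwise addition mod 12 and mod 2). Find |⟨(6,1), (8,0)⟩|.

6

|⟨(6,1)⟩| = 2 and |⟨(8,0)⟩| = 3, so |H| is a multiple of lcm(2, 3) = 6 and divides |G| = 24.
Closing under the operation: H = {(0,0), (2,1), (4,0), (6,1), (8,0), (10,1)}, so |H| = 6.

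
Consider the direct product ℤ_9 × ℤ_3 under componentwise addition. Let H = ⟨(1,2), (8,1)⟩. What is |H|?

|⟨(1,2)⟩| = 9 and |⟨(8,1)⟩| = 9, so |H| is a multiple of lcm(9, 9) = 9 and divides |G| = 27.
Closing under the operation: H = {(0,0), (1,2), (2,1), (3,0), (4,2), (5,1), (6,0), (7,2), (8,1)}, so |H| = 9.

9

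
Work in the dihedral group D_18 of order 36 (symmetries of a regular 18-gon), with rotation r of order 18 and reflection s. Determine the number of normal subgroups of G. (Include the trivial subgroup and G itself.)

9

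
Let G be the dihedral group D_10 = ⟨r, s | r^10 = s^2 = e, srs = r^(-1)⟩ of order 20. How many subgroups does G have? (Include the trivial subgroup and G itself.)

|G| = 20, so by Lagrange every subgroup order divides 20. Divisors: 1, 2, 4, 5, 10, 20.
Subgroups by order — order 1: 1; order 2: 11; order 4: 5; order 5: 1; order 10: 3; order 20: 1.
Total: 1 + 11 + 5 + 1 + 3 + 1 = 22.

22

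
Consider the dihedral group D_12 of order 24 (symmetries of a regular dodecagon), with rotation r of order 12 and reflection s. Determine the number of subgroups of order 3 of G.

|G| = 24 and 3 | 24, so subgroups of order 3 are possible by Lagrange.
The subgroups of order 3 are: {e, r^4, r^8}.
So G has 1 subgroup of order 3.

1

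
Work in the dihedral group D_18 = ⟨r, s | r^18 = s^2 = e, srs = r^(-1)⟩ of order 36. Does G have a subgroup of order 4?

4 | 36. A subgroup of order 4 is {e, r^9, rs, r^10s}.

Yes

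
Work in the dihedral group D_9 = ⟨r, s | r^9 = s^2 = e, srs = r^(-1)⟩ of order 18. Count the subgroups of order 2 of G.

9

|G| = 18 and 2 | 18, so subgroups of order 2 are possible by Lagrange.
The subgroups of order 2 are: {e, r^2s}; {e, r^3s}; {e, r^4s}; {e, r^5s}; … (9 in all).
So G has 9 subgroups of order 2.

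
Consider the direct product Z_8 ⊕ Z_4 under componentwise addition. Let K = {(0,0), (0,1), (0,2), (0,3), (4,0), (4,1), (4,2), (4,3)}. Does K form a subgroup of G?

Yes

|K| = 8 divides |G| = 32, consistent with Lagrange.
K contains the identity, every element's inverse is in K, and K is closed under +: it is a subgroup.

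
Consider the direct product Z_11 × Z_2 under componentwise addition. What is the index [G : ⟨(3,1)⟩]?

1

|⟨(3,1)⟩| = 22 and |G| = 22.
By Lagrange, [G : H] = |G|/|H| = 22/22 = 1.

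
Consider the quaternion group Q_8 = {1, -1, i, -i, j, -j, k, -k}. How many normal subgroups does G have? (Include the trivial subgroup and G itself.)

G has 6 subgroups. Checking conjugation-invariance by order — order 1: 1/1 normal; order 2: 1/1 normal; order 4: 3/3 normal; order 8: 1/1 normal.
Total normal subgroups: 6.

6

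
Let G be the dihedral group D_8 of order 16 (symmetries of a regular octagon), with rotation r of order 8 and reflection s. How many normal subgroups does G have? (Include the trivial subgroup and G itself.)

7

G has 19 subgroups. Checking conjugation-invariance by order — order 1: 1/1 normal; order 2: 1/9 normal; order 4: 1/5 normal; order 8: 3/3 normal; order 16: 1/1 normal.
Total normal subgroups: 7.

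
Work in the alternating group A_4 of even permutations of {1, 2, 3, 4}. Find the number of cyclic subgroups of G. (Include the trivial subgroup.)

8

Group the elements of G by the cyclic subgroup they generate; each cyclic subgroup of order d accounts for φ(d) elements.
Cyclic subgroups by order — order 1: 1; order 2: 3; order 3: 4.
Total: 8.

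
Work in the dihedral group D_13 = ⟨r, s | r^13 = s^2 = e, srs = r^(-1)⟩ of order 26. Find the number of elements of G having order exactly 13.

Enumerating element orders in G gives 12 elements of order 13.

12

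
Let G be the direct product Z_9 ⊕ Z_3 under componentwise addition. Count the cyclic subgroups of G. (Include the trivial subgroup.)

Each element a generates a cyclic subgroup ⟨a⟩; distinct elements may generate the same one (a cyclic group of order d has φ(d) generators).
Cyclic subgroups by order — order 1: 1; order 3: 4; order 9: 3.
Total: 8.

8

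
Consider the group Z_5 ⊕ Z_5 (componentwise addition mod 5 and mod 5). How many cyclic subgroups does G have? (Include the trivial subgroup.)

Group the elements of G by the cyclic subgroup they generate; each cyclic subgroup of order d accounts for φ(d) elements.
Cyclic subgroups by order — order 1: 1; order 5: 6.
Total: 7.

7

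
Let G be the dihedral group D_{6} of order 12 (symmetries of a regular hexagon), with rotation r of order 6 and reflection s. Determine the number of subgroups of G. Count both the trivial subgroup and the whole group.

|G| = 12, so by Lagrange every subgroup order divides 12. Divisors: 1, 2, 3, 4, 6, 12.
Subgroups by order — order 1: 1; order 2: 7; order 3: 1; order 4: 3; order 6: 3; order 12: 1.
Total: 1 + 7 + 1 + 3 + 3 + 1 = 16.

16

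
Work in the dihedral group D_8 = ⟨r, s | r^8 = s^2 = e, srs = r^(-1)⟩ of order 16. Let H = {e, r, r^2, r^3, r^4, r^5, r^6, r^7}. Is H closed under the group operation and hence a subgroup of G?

Yes

|H| = 8 divides |G| = 16, consistent with Lagrange.
H contains the identity, every element's inverse is in H, and H is closed under ·: it is a subgroup.
In fact H = ⟨r^7⟩.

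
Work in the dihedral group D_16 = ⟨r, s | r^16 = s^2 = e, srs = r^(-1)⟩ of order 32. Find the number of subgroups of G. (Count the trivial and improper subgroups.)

36

|G| = 32, so by Lagrange every subgroup order divides 32. Divisors: 1, 2, 4, 8, 16, 32.
Subgroups by order — order 1: 1; order 2: 17; order 4: 9; order 8: 5; order 16: 3; order 32: 1.
Total: 1 + 17 + 9 + 5 + 3 + 1 = 36.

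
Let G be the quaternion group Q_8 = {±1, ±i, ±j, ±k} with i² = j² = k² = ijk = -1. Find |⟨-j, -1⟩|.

|⟨-j⟩| = 4 and |⟨-1⟩| = 2, so |H| is a multiple of lcm(4, 2) = 4 and divides |G| = 8.
Closing under the operation: H = {1, -1, j, -j}, so |H| = 4.

4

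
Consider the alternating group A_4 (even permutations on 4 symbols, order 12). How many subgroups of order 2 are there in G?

3

|G| = 12 and 2 | 12, so subgroups of order 2 are possible by Lagrange.
The subgroups of order 2 are: {e, (1 2)(3 4)}; {e, (1 3)(2 4)}; {e, (1 4)(2 3)}.
So G has 3 subgroups of order 2.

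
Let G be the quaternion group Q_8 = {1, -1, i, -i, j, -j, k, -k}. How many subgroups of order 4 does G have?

3

|G| = 8 and 4 | 8, so subgroups of order 4 are possible by Lagrange.
The subgroups of order 4 are: {1, -1, i, -i}; {1, -1, j, -j}; {1, -1, k, -k}.
So G has 3 subgroups of order 4.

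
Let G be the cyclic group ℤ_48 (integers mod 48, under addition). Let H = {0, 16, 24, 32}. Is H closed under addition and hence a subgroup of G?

No

Closure fails: 16 + 24 = 40 ∉ H. So H is not a subgroup.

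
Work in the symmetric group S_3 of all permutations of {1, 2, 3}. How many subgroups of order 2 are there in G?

|G| = 6 and 2 | 6, so subgroups of order 2 are possible by Lagrange.
The subgroups of order 2 are: {e, (1 2)}; {e, (1 3)}; {e, (2 3)}.
So G has 3 subgroups of order 2.

3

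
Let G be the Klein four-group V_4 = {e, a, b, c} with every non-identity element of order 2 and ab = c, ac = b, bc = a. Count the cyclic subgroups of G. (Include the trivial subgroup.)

Group the elements of G by the cyclic subgroup they generate; each cyclic subgroup of order d accounts for φ(d) elements.
Cyclic subgroups by order — order 1: 1; order 2: 3.
Total: 4.

4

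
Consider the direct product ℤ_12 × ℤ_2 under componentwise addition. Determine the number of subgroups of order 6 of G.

3

|G| = 24 and 6 | 24, so subgroups of order 6 are possible by Lagrange.
The subgroups of order 6 are: {(0,0), (0,1), (4,0), (4,1), (8,0), (8,1)}; {(0,0), (2,0), (4,0), (6,0), (8,0), (10,0)}; {(0,0), (2,1), (4,0), (6,1), (8,0), (10,1)}.
So G has 3 subgroups of order 6.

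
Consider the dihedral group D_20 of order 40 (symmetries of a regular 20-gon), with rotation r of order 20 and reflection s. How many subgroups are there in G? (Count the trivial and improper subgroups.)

48

|G| = 40, so by Lagrange every subgroup order divides 40. Divisors: 1, 2, 4, 5, 8, 10, 20, 40.
Subgroups by order — order 1: 1; order 2: 21; order 4: 11; order 5: 1; order 8: 5; order 10: 5; order 20: 3; order 40: 1.
Total: 1 + 21 + 11 + 1 + 5 + 5 + 3 + 1 = 48.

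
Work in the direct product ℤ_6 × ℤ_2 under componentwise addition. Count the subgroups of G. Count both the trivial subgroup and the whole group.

10

|G| = 12, so by Lagrange every subgroup order divides 12. Divisors: 1, 2, 3, 4, 6, 12.
Subgroups by order — order 1: 1; order 2: 3; order 3: 1; order 4: 1; order 6: 3; order 12: 1.
Total: 1 + 3 + 1 + 1 + 3 + 1 = 10.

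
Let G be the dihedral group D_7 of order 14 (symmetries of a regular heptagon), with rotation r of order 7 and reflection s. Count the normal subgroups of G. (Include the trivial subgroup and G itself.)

3

G has 10 subgroups. Checking conjugation-invariance by order — order 1: 1/1 normal; order 2: 0/7 normal; order 7: 1/1 normal; order 14: 1/1 normal.
Total normal subgroups: 3.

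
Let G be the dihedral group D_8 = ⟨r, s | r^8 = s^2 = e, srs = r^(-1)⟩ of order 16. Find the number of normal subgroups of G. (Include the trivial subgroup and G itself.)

7

G has 19 subgroups. Checking conjugation-invariance by order — order 1: 1/1 normal; order 2: 1/9 normal; order 4: 1/5 normal; order 8: 3/3 normal; order 16: 1/1 normal.
Total normal subgroups: 7.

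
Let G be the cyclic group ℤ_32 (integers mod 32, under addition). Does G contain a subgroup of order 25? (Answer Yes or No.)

No

25 does not divide |G| = 32, so by Lagrange no subgroup of order 25 exists.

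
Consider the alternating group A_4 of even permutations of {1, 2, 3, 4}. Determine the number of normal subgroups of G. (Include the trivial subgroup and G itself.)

3

G has 10 subgroups. Checking conjugation-invariance by order — order 1: 1/1 normal; order 2: 0/3 normal; order 3: 0/4 normal; order 4: 1/1 normal; order 12: 1/1 normal.
Total normal subgroups: 3.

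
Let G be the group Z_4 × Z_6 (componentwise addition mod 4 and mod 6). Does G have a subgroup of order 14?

No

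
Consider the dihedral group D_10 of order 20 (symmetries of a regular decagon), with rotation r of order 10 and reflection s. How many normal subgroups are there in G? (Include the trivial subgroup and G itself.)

7

G has 22 subgroups. Checking conjugation-invariance by order — order 1: 1/1 normal; order 2: 1/11 normal; order 4: 0/5 normal; order 5: 1/1 normal; order 10: 3/3 normal; order 20: 1/1 normal.
Total normal subgroups: 7.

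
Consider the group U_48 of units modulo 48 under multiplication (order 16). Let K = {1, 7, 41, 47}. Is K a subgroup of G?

Yes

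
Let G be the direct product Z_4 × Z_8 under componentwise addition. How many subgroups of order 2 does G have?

|G| = 32 and 2 | 32, so subgroups of order 2 are possible by Lagrange.
The subgroups of order 2 are: {(0,0), (0,4)}; {(0,0), (2,0)}; {(0,0), (2,4)}.
So G has 3 subgroups of order 2.

3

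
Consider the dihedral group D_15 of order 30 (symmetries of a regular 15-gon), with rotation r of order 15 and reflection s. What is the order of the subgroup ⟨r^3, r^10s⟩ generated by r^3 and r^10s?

10

|⟨r^3⟩| = 5 and |⟨r^10s⟩| = 2, so |H| is a multiple of lcm(5, 2) = 10 and divides |G| = 30.
Closing under the operation: H = {e, r^3, r^6, r^9, r^12, rs, r^4s, r^7s, r^10s, r^13s}, so |H| = 10.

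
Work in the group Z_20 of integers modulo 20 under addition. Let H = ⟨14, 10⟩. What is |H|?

|⟨14⟩| = 10 and |⟨10⟩| = 2, so |H| is a multiple of lcm(10, 2) = 10 and divides |G| = 20.
Closing under the operation: H = {0, 2, 4, 6, 8, 10, 12, 14, 16, 18}, so |H| = 10.

10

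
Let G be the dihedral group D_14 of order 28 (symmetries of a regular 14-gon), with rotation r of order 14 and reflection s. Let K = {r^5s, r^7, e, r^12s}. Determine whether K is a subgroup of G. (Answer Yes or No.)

|K| = 4 divides |G| = 28, consistent with Lagrange.
K contains the identity, every element's inverse is in K, and K is closed under ·: it is a subgroup.

Yes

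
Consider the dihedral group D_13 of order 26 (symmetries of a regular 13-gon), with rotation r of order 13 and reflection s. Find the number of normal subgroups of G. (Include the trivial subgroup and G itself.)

3

G has 16 subgroups. Checking conjugation-invariance by order — order 1: 1/1 normal; order 2: 0/13 normal; order 13: 1/1 normal; order 26: 1/1 normal.
Total normal subgroups: 3.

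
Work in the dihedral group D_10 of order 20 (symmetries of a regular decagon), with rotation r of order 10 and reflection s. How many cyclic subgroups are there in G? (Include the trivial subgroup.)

14

Group the elements of G by the cyclic subgroup they generate; each cyclic subgroup of order d accounts for φ(d) elements.
Cyclic subgroups by order — order 1: 1; order 2: 11; order 5: 1; order 10: 1.
Total: 14.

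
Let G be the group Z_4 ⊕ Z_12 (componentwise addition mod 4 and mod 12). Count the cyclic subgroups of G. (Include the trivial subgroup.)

Group the elements of G by the cyclic subgroup they generate; each cyclic subgroup of order d accounts for φ(d) elements.
Cyclic subgroups by order — order 1: 1; order 2: 3; order 3: 1; order 4: 6; order 6: 3; order 12: 6.
Total: 20.

20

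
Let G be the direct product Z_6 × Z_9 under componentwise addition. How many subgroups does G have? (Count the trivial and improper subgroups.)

|G| = 54, so by Lagrange every subgroup order divides 54. Divisors: 1, 2, 3, 6, 9, 18, 27, 54.
Subgroups by order — order 1: 1; order 2: 1; order 3: 4; order 6: 4; order 9: 4; order 18: 4; order 27: 1; order 54: 1.
Total: 1 + 1 + 4 + 4 + 4 + 4 + 1 + 1 = 20.

20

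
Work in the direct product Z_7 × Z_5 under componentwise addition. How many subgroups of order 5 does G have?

1

|G| = 35 and 5 | 35, so subgroups of order 5 are possible by Lagrange.
The subgroups of order 5 are: {(0,0), (0,1), (0,2), (0,3), (0,4)}.
So G has 1 subgroup of order 5.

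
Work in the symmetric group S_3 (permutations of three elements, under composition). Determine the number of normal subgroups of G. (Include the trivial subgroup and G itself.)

G has 6 subgroups. Checking conjugation-invariance by order — order 1: 1/1 normal; order 2: 0/3 normal; order 3: 1/1 normal; order 6: 1/1 normal.
Total normal subgroups: 3.

3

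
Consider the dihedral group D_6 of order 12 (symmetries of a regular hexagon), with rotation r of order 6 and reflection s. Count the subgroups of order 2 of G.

|G| = 12 and 2 | 12, so subgroups of order 2 are possible by Lagrange.
The subgroups of order 2 are: {e, r^2s}; {e, r^3}; {e, r^3s}; {e, r^4s}; … (7 in all).
So G has 7 subgroups of order 2.

7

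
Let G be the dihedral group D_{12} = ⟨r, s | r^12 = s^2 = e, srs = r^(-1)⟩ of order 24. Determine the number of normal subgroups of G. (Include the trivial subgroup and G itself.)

G has 34 subgroups. Checking conjugation-invariance by order — order 1: 1/1 normal; order 2: 1/13 normal; order 3: 1/1 normal; order 4: 1/7 normal; order 6: 1/5 normal; order 8: 0/3 normal; order 12: 3/3 normal; order 24: 1/1 normal.
Total normal subgroups: 9.

9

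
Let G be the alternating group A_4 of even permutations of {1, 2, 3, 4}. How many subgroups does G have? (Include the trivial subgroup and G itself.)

|G| = 12, so by Lagrange every subgroup order divides 12. Divisors: 1, 2, 3, 4, 6, 12.
Subgroups by order — order 1: 1; order 2: 3; order 3: 4; order 4: 1; order 6: 0; order 12: 1.
Total: 1 + 3 + 4 + 1 + 0 + 1 = 10.

10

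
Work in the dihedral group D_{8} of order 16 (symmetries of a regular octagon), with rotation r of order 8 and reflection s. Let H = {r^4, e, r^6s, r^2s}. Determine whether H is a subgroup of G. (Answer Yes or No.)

|H| = 4 divides |G| = 16, consistent with Lagrange.
H contains the identity, every element's inverse is in H, and H is closed under ·: it is a subgroup.

Yes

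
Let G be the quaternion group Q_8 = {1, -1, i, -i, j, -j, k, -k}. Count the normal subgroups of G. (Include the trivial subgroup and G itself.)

6

G has 6 subgroups. Checking conjugation-invariance by order — order 1: 1/1 normal; order 2: 1/1 normal; order 4: 3/3 normal; order 8: 1/1 normal.
Total normal subgroups: 6.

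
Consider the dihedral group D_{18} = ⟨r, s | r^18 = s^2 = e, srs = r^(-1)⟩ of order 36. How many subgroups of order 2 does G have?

|G| = 36 and 2 | 36, so subgroups of order 2 are possible by Lagrange.
The subgroups of order 2 are: {e, r^10s}; {e, r^11s}; {e, r^12s}; {e, r^13s}; … (19 in all).
So G has 19 subgroups of order 2.

19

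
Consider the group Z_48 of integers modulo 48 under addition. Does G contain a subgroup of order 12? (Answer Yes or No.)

12 | 48. A subgroup of order 12 is {0, 4, 8, 12, 16, 20, 24, 28, 32, 36, 40, 44}.

Yes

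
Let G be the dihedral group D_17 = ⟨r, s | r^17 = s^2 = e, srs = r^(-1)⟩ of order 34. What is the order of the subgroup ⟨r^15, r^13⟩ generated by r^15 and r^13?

|⟨r^15⟩| = 17 and |⟨r^13⟩| = 17, so |H| is a multiple of lcm(17, 17) = 17 and divides |G| = 34.
Closing under the operation: H = {e, r, r^2, r^3, r^4, r^5, r^6, r^7, r^8, r^9, r^10, r^11, r^12, r^13, r^14, r^15, r^16}, so |H| = 17.

17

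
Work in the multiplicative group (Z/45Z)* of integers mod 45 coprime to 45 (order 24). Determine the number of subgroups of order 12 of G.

|G| = 24 and 12 | 24, so subgroups of order 12 are possible by Lagrange.
The subgroups of order 12 are: {1, 4, 11, 14, 16, 19, 26, 29, 31, 34, 41, 44}; {1, 4, 7, 13, 16, 19, 22, 28, 31, 34, 37, 43}; {1, 2, 4, 8, 16, 17, 19, 23, 31, 32, 34, 38}.
So G has 3 subgroups of order 12.

3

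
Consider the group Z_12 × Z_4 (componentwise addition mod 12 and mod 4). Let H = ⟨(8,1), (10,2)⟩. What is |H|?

24

|⟨(8,1)⟩| = 12 and |⟨(10,2)⟩| = 6, so |H| is a multiple of lcm(12, 6) = 12 and divides |G| = 48.
Closing under the operation: H = {(0,0), (0,1), (0,2), (0,3), (2,0), (2,1), (2,2), (2,3), (4,0), (4,1), (4,2), (4,3), (6,0), (6,1), (6,2), (6,3), (8,0), (8,1), (8,2), (8,3), (10,0), (10,1), (10,2), (10,3)}, so |H| = 24.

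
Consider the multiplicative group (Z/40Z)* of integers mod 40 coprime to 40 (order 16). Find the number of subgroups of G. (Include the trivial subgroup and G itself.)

|G| = 16, so by Lagrange every subgroup order divides 16. Divisors: 1, 2, 4, 8, 16.
Subgroups by order — order 1: 1; order 2: 7; order 4: 11; order 8: 7; order 16: 1.
Total: 1 + 7 + 11 + 7 + 1 = 27.

27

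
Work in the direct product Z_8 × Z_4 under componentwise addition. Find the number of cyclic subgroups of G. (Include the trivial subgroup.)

Group the elements of G by the cyclic subgroup they generate; each cyclic subgroup of order d accounts for φ(d) elements.
Cyclic subgroups by order — order 1: 1; order 2: 3; order 4: 6; order 8: 4.
Total: 14.

14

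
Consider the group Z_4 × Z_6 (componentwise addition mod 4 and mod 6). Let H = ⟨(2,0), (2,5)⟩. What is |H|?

12

|⟨(2,0)⟩| = 2 and |⟨(2,5)⟩| = 6, so |H| is a multiple of lcm(2, 6) = 6 and divides |G| = 24.
Closing under the operation: H = {(0,0), (0,1), (0,2), (0,3), (0,4), (0,5), (2,0), (2,1), (2,2), (2,3), (2,4), (2,5)}, so |H| = 12.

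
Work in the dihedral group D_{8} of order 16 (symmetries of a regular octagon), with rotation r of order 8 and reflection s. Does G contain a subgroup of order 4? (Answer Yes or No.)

4 | 16. A subgroup of order 4 is {e, r^2, r^4, r^6}.

Yes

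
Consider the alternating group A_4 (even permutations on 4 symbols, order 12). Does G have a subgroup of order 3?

3 | 12. A subgroup of order 3 is {e, (1 2 3), (1 3 2)}.

Yes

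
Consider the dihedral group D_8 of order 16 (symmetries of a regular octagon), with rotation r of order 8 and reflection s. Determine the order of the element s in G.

Computing powers of s: the smallest k with (s)^k = e is k = 2.

2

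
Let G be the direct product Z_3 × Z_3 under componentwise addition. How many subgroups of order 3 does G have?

4

|G| = 9 and 3 | 9, so subgroups of order 3 are possible by Lagrange.
The subgroups of order 3 are: {(0,0), (0,1), (0,2)}; {(0,0), (1,0), (2,0)}; {(0,0), (1,1), (2,2)}; {(0,0), (1,2), (2,1)}.
So G has 4 subgroups of order 3.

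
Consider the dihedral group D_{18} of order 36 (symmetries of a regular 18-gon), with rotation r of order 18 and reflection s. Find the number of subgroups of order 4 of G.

9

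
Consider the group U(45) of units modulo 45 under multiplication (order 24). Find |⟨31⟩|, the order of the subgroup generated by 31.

Compute successive powers of 31 mod 45: 31, 16, 1; 31^3 ≡ 1 (mod 45).
So |⟨31⟩| = 3.

3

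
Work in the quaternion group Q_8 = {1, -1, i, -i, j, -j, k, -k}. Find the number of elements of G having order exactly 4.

The elements of order 4 are: i, -i, j, -j, k, -k.
That's 6.

6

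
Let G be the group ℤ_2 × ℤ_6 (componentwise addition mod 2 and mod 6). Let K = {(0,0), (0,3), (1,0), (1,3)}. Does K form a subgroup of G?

Yes

|K| = 4 divides |G| = 12, consistent with Lagrange.
K contains the identity, every element's inverse is in K, and K is closed under +: it is a subgroup.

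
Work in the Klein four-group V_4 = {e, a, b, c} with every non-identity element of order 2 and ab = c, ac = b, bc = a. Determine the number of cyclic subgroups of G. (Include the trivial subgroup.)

4

A cyclic subgroup of order d is generated by each of its φ(d) elements of order d, so the cyclic subgroups of order d number (#elements of order d)/φ(d).
Cyclic subgroups by order — order 1: 1; order 2: 3.
Total: 4.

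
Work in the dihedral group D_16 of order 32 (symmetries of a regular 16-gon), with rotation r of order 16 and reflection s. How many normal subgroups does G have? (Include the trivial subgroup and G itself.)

G has 36 subgroups. Checking conjugation-invariance by order — order 1: 1/1 normal; order 2: 1/17 normal; order 4: 1/9 normal; order 8: 1/5 normal; order 16: 3/3 normal; order 32: 1/1 normal.
Total normal subgroups: 8.

8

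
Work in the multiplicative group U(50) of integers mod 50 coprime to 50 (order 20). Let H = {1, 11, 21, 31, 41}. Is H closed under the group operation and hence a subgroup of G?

|H| = 5 divides |G| = 20, consistent with Lagrange.
H contains the identity, every element's inverse is in H, and H is closed under ·: it is a subgroup.
In fact H = ⟨21⟩.

Yes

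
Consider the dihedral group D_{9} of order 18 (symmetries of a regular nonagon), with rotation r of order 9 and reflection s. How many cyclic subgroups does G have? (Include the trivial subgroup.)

Group the elements of G by the cyclic subgroup they generate; each cyclic subgroup of order d accounts for φ(d) elements.
Cyclic subgroups by order — order 1: 1; order 2: 9; order 3: 1; order 9: 1.
Total: 12.

12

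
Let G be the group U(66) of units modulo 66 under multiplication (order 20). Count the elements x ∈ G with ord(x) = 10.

12

Enumerating element orders in G gives 12 elements of order 10.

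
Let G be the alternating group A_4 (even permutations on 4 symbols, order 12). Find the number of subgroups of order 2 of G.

3

|G| = 12 and 2 | 12, so subgroups of order 2 are possible by Lagrange.
The subgroups of order 2 are: {e, (1 2)(3 4)}; {e, (1 3)(2 4)}; {e, (1 4)(2 3)}.
So G has 3 subgroups of order 2.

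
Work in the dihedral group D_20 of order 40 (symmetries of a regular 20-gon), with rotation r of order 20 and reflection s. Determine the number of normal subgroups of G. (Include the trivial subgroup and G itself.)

9

G has 48 subgroups. Checking conjugation-invariance by order — order 1: 1/1 normal; order 2: 1/21 normal; order 4: 1/11 normal; order 5: 1/1 normal; order 8: 0/5 normal; order 10: 1/5 normal; order 20: 3/3 normal; order 40: 1/1 normal.
Total normal subgroups: 9.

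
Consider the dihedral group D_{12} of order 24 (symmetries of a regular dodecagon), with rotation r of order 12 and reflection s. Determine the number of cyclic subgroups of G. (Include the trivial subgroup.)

18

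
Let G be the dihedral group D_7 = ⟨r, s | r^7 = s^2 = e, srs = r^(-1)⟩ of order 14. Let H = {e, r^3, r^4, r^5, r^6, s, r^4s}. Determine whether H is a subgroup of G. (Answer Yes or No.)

r^5 ∈ H but its inverse r^2 ∉ H, so H is not a subgroup.

No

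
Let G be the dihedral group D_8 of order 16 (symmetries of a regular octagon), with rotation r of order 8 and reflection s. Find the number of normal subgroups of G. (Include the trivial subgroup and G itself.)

G has 19 subgroups. Checking conjugation-invariance by order — order 1: 1/1 normal; order 2: 1/9 normal; order 4: 1/5 normal; order 8: 3/3 normal; order 16: 1/1 normal.
Total normal subgroups: 7.

7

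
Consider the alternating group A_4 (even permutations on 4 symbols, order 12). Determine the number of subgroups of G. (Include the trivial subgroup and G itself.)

|G| = 12, so by Lagrange every subgroup order divides 12. Divisors: 1, 2, 3, 4, 6, 12.
Subgroups by order — order 1: 1; order 2: 3; order 3: 4; order 4: 1; order 6: 0; order 12: 1.
Total: 1 + 3 + 4 + 1 + 0 + 1 = 10.

10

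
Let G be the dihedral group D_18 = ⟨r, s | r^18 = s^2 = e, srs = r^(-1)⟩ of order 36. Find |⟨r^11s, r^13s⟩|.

18

|⟨r^11s⟩| = 2 and |⟨r^13s⟩| = 2, so |H| is a multiple of lcm(2, 2) = 2 and divides |G| = 36.
Closing under the operation: H = {e, r^2, r^4, r^6, r^8, r^10, r^12, r^14, r^16, rs, r^3s, r^5s, r^7s, r^9s, r^11s, r^13s, r^15s, r^17s}, so |H| = 18.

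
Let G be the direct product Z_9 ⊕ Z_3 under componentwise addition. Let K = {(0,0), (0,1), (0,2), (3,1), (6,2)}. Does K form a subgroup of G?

|K| = 5 does not divide |G| = 27, so by Lagrange K is not a subgroup.

No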